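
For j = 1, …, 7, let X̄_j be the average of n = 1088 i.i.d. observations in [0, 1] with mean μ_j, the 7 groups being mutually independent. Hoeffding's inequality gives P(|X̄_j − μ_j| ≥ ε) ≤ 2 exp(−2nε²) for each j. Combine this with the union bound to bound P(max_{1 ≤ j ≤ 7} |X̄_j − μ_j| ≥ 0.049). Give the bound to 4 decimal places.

Per-experiment Hoeffding bound: 2·exp(−2·1088·0.049²) = 2·exp(−5.22458) = 0.010765.
Union bound over 7 events: 7·0.010765 = 0.07536.

0.0754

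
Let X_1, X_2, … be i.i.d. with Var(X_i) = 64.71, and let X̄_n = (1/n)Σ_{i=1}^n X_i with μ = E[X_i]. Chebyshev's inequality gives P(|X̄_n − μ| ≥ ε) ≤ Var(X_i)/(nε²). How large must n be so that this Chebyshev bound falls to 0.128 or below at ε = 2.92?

60

Require 64.71/(n·2.92²) ≤ 0.128, i.e. n ≥ 64.71/(0.128·2.92²) = 59.292.
The smallest integer n is 60.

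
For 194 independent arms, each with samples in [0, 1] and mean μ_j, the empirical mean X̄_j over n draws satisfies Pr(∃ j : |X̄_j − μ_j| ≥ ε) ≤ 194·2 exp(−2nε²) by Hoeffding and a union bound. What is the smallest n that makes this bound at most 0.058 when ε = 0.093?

510

Need 2·194·exp(−2nε²) ≤ 0.058, i.e. exp(−2nε²) ≤ 0.058/388.
So 2nε² ≥ ln(388/0.058) = 8.808318.
Hence n ≥ 8.808318/(2·0.093²) = 509.210.
The smallest integer n is 510.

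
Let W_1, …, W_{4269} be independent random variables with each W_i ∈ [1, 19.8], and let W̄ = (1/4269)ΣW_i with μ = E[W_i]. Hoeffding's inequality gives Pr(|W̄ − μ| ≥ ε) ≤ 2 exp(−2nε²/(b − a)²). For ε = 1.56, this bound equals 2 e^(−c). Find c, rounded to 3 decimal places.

c = 2nε²/(b − a)² = 2·4269·1.56² / 18.8² = 58.7881.

58.788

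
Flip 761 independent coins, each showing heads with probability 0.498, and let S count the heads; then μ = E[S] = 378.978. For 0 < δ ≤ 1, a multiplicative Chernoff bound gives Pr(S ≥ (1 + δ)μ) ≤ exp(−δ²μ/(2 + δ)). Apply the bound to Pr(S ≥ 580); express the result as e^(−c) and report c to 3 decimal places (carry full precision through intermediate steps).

Write 580 = (1 + δ)μ, so δ = 580/378.978 − 1 = 0.5304318…
Then the exponent is δ²μ/(2 + δ) = (580 − μ)² / (μ·(2 + δ)) = 42.138448.

42.138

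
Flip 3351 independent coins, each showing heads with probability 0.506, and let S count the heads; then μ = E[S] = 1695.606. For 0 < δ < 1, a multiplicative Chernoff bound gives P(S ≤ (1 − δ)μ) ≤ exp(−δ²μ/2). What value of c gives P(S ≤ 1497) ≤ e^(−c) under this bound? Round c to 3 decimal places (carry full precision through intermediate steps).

Write 1497 = (1 − δ)μ, so δ = 1 − 1497/1695.606 = 0.1171298…
Then the exponent is δ²μ/2 = (μ − 1497)²/(2μ) = 11.631341.

11.631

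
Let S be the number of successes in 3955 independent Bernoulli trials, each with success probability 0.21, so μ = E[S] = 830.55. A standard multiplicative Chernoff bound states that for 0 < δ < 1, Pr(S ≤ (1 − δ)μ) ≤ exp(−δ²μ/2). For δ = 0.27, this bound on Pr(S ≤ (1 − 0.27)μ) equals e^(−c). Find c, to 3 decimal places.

c = δ²μ/2 = 0.27²·830.55/2 = 30.2735.

30.274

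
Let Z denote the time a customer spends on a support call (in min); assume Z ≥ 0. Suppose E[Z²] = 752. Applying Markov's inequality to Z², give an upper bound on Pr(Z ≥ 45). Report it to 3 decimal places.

Since Z ≥ 0, the event {Z ≥ 45} is the same as {Z² ≥ 2025}.
Markov's inequality applied to Z² gives Pr(Z² ≥ 2025) ≤ E[Z²]/2025 = 752/2025 = 0.3714.

0.371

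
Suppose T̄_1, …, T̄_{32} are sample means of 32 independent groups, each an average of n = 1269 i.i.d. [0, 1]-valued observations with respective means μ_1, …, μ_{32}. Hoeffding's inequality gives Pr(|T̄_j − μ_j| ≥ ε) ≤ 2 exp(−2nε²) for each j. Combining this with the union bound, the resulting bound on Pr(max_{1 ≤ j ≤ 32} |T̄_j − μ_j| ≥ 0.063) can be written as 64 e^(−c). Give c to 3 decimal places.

Union bound over the 32 events: Pr(max_{1 ≤ j ≤ 32} |T̄_j − μ_j| ≥ 0.063) ≤ 32·2·exp(−2nε²) = 64 exp(−2·1269·0.063²).
So c = 2·1269·0.063² = 10.0733.

10.073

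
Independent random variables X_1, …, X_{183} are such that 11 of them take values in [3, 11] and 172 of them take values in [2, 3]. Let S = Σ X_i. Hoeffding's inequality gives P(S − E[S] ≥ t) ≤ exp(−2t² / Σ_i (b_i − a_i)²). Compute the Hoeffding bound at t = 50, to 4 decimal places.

0.0033

Σ(b_i − a_i)² = 11·8² + 172·1² = 876.
Exponent = 2·50² / 876 = 5.70776.
Bound = exp(−5.70776) = 0.00332.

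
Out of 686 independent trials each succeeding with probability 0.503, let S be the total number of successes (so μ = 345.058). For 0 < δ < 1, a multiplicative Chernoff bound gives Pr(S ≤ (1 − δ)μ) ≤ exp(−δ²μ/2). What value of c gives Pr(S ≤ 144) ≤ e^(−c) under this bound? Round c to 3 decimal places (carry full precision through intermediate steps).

Write 144 = (1 − δ)μ, so δ = 1 − 144/345.058 = 0.5826789…
Then the exponent is δ²μ/2 = (μ − 144)²/(2μ) = 58.576123.

58.576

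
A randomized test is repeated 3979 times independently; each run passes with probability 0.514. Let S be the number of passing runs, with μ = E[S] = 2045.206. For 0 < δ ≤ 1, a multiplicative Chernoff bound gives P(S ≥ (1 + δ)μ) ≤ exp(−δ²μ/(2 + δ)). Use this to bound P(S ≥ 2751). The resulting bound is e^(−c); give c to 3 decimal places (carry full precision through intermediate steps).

Write 2751 = (1 + δ)μ, so δ = 2751/2045.206 − 1 = 0.3450968…
Then the exponent is δ²μ/(2 + δ) = (2751 − μ)² / (μ·(2 + δ)) = 103.862338.

103.862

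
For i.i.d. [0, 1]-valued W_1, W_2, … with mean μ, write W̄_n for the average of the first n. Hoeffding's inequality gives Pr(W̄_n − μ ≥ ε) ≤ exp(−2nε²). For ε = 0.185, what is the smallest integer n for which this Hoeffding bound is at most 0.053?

Require exp(−2nε²) ≤ 0.053, i.e. 2nε² ≥ ln(1/0.053) = 2.937463.
So n ≥ 2.937463 / (2·0.185²) = 42.914.
The smallest integer n is 43.

43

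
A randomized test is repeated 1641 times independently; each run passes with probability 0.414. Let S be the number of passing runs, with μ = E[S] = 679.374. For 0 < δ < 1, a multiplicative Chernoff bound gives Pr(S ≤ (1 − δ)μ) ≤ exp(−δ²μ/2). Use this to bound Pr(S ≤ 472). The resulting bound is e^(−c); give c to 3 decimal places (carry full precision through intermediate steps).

Write 472 = (1 − δ)μ, so δ = 1 − 472/679.374 = 0.3052428…
Then the exponent is δ²μ/2 = (μ − 472)²/(2μ) = 31.649707.

31.650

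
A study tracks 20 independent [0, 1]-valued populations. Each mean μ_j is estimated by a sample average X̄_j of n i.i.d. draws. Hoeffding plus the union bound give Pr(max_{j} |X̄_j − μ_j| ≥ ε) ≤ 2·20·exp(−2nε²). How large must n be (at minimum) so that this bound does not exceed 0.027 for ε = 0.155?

152

Need 2·20·exp(−2nε²) ≤ 0.027, i.e. exp(−2nε²) ≤ 0.027/40.
So 2nε² ≥ ln(40/0.027) = 7.300798.
Hence n ≥ 7.300798/(2·0.155²) = 151.942.
The smallest integer n is 152.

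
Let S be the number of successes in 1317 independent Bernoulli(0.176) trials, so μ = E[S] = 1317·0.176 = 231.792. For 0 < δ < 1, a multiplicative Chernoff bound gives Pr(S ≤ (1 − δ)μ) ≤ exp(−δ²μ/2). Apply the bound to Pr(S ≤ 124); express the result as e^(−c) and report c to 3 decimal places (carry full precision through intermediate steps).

25.064

Write 124 = (1 − δ)μ, so δ = 1 − 124/231.792 = 0.4650376…
Then the exponent is δ²μ/2 = (μ − 124)²/(2μ) = 25.063668.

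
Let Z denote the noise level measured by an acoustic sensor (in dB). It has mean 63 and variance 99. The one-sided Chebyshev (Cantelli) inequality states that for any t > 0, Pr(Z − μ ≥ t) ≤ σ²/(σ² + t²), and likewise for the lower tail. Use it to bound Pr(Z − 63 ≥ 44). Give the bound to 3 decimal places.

0.049

Here σ² = 99 and t = 44, so σ² + t² = 2035.
Cantelli's bound: 99/2035 = 0.0486.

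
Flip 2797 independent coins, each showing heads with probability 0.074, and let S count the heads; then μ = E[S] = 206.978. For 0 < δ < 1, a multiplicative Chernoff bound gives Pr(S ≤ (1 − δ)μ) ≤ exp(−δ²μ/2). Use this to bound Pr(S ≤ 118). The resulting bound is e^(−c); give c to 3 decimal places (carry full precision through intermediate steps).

19.125

Write 118 = (1 − δ)μ, so δ = 1 − 118/206.978 = 0.4298911…
Then the exponent is δ²μ/2 = (μ − 118)²/(2μ) = 19.125425.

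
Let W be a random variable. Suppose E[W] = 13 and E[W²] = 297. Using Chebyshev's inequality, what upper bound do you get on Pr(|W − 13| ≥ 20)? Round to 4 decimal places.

Var(W) = E[W²] − (E[W])² = 297 − 169 = 128.
Chebyshev's inequality: Pr(|W − μ| ≥ t) ≤ Var(W)/t² = 128/400 = 0.3200.

0.3200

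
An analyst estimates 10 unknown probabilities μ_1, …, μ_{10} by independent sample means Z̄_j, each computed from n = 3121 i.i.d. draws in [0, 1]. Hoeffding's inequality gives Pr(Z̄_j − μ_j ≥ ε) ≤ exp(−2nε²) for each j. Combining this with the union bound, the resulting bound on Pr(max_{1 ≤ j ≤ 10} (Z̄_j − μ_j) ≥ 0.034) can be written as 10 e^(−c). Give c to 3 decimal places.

7.216

Union bound over the 10 events: Pr(max_{1 ≤ j ≤ 10} (Z̄_j − μ_j) ≥ 0.034) ≤ 10·exp(−2nε²) = 10 exp(−2·3121·0.034²).
So c = 2·3121·0.034² = 7.2158.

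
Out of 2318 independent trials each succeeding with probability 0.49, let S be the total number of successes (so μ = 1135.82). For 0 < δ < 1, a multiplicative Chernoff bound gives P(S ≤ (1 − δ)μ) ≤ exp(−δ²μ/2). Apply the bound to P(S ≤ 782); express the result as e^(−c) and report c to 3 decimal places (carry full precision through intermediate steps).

Write 782 = (1 − δ)μ, so δ = 1 − 782/1135.82 = 0.3115106…
Then the exponent is δ²μ/2 = (μ − 782)²/(2μ) = 55.109345.

55.109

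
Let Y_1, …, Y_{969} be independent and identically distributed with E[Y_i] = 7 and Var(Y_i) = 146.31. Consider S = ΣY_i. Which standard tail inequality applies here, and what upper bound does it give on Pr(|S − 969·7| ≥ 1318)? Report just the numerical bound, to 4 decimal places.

0.0816

With mean and variance of each term known, Chebyshev's inequality bounds the deviation of the sum (or sample mean).
Var(S) = n·Var(Y_i) = 969·146.31 = 141774.39.
Chebyshev: Pr(|S − 969·7| ≥ 1318) ≤ Var(S)/1318² = 141774.39/1737124 = 0.0816.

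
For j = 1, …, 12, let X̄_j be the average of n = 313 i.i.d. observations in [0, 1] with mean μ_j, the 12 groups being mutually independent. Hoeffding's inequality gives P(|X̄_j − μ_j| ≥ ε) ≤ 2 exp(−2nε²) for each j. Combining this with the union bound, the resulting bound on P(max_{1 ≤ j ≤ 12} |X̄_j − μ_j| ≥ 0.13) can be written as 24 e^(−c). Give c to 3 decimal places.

10.579

Union bound over the 12 events: P(max_{1 ≤ j ≤ 12} |X̄_j − μ_j| ≥ 0.13) ≤ 12·2·exp(−2nε²) = 24 exp(−2·313·0.13²).
So c = 2·313·0.13² = 10.5794.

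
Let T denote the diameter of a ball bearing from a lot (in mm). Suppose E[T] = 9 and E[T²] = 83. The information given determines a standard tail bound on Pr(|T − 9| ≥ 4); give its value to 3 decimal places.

0.125

The first two moments determine the variance, so Chebyshev's inequality is the sharpest standard bound available.
Var(T) = E[T²] − (E[T])² = 83 − 81 = 2.
Chebyshev's inequality: Pr(|T − μ| ≥ t) ≤ Var(T)/t² = 2/16 = 0.1250.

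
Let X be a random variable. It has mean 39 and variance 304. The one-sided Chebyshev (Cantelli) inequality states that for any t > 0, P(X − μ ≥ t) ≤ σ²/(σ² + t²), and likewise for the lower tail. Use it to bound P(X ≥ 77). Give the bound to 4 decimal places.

Here σ² = 304 and t = 38, so σ² + t² = 1748.
Cantelli's bound: 304/1748 = 0.1739.

0.1739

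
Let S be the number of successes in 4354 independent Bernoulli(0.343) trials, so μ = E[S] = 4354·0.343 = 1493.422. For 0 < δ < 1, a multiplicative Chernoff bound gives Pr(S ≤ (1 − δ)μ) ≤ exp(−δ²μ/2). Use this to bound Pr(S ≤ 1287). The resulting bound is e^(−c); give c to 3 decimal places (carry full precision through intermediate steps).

Write 1287 = (1 − δ)μ, so δ = 1 − 1287/1493.422 = 0.1382208…
Then the exponent is δ²μ/2 = (μ − 1287)²/(2μ) = 14.265908.

14.266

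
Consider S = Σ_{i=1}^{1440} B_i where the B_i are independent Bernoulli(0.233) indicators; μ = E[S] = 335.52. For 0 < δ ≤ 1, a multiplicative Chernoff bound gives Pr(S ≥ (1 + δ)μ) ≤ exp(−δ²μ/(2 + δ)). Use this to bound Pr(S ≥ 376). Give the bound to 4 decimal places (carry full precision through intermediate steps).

0.1000

Write 376 = (1 + δ)μ, so δ = 376/335.52 − 1 = 0.1206485…
Then the exponent is δ²μ/(2 + δ) = (376 − μ)² / (μ·(2 + δ)) = 2.303000.
Bound = exp(−2.303000) = 0.09996.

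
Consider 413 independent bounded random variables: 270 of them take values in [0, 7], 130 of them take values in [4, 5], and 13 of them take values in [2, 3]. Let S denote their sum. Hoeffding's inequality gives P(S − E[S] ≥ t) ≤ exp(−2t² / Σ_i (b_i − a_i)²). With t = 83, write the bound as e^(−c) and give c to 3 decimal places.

Σ(b_i − a_i)² = 270·7² + 130·1² + 13·1² = 13373.
c = 2t² / 13373 = 2·83² / 13373 = 1.0303.

1.030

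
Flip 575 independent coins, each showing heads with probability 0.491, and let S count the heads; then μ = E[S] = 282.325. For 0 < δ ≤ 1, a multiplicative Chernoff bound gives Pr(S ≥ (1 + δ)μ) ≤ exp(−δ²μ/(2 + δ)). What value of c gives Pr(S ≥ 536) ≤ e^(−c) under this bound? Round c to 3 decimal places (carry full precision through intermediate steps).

78.637

Write 536 = (1 + δ)μ, so δ = 536/282.325 − 1 = 0.8985212…
Then the exponent is δ²μ/(2 + δ) = (536 − μ)² / (μ·(2 + δ)) = 78.637468.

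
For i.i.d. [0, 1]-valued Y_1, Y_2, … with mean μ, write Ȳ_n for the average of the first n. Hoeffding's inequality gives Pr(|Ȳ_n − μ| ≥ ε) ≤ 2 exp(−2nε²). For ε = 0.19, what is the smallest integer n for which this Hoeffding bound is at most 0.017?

Require 2·exp(−2nε²) ≤ 0.017, i.e. 2nε² ≥ ln(2/0.017) = 4.767689.
So n ≥ 4.767689 / (2·0.19²) = 66.034.
The smallest integer n is 67.

67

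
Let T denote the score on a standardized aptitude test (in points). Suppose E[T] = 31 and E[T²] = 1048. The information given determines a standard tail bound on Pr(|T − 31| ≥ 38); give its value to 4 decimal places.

0.0602

The first two moments determine the variance, so Chebyshev's inequality is the sharpest standard bound available.
Var(T) = E[T²] − (E[T])² = 1048 − 961 = 87.
Chebyshev's inequality: Pr(|T − μ| ≥ t) ≤ Var(T)/t² = 87/1444 = 0.0602.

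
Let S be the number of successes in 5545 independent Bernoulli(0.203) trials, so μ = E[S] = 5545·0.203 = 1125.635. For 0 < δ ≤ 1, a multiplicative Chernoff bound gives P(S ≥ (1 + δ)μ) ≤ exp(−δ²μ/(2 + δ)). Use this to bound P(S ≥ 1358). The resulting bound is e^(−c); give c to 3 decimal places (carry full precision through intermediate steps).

21.740

Write 1358 = (1 + δ)μ, so δ = 1358/1125.635 − 1 = 0.2064301…
Then the exponent is δ²μ/(2 + δ) = (1358 − μ)² / (μ·(2 + δ)) = 21.739705.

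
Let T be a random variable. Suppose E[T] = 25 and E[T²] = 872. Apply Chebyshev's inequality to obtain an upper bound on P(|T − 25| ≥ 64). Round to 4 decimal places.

Var(T) = E[T²] − (E[T])² = 872 − 625 = 247.
Chebyshev's inequality: P(|T − μ| ≥ t) ≤ Var(T)/t² = 247/4096 = 0.0603.

0.0603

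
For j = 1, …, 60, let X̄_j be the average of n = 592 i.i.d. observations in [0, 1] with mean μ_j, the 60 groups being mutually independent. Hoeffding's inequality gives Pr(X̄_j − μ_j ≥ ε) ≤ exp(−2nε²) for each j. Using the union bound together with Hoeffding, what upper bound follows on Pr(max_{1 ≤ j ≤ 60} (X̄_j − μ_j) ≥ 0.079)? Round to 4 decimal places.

0.0371

Per-experiment Hoeffding bound: exp(−2·592·0.079²) = exp(−7.38934) = 0.0006178.
Union bound over 60 events: 60·0.0006178 = 0.03707.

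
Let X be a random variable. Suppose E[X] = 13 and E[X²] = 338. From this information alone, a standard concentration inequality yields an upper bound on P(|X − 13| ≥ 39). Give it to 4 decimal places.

The first two moments determine the variance, so Chebyshev's inequality is the sharpest standard bound available.
Var(X) = E[X²] − (E[X])² = 338 − 169 = 169.
Chebyshev's inequality: P(|X − μ| ≥ t) ≤ Var(X)/t² = 169/1521 = 0.1111.

0.1111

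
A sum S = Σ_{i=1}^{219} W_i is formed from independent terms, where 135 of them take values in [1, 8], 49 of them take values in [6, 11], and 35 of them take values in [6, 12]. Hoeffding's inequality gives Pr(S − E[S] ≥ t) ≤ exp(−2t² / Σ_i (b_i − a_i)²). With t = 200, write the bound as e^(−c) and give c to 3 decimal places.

Σ(b_i − a_i)² = 135·7² + 49·5² + 35·6² = 9100.
c = 2t² / 9100 = 2·200² / 9100 = 8.7912.

8.791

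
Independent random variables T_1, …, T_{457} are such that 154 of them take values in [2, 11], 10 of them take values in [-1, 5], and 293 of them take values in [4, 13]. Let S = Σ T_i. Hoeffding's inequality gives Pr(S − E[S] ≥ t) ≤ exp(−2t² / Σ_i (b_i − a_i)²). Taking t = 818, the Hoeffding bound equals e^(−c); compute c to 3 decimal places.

Σ(b_i − a_i)² = 154·9² + 10·6² + 293·9² = 36567.
c = 2t² / 36567 = 2·818² / 36567 = 36.5972.

36.597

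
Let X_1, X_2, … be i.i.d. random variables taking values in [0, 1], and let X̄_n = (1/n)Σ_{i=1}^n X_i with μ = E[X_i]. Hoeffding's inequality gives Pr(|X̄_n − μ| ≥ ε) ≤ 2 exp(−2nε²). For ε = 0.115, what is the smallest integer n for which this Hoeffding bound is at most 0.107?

Require 2·exp(−2nε²) ≤ 0.107, i.e. 2nε² ≥ ln(2/0.107) = 2.928074.
So n ≥ 2.928074 / (2·0.115²) = 110.702.
The smallest integer n is 111.

111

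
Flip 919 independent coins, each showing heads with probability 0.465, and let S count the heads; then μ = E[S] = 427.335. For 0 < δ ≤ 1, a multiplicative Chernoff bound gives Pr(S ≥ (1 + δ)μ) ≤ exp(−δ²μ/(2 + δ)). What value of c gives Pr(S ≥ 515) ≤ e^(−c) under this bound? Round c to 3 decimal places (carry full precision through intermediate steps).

8.155

Write 515 = (1 + δ)μ, so δ = 515/427.335 − 1 = 0.2051435…
Then the exponent is δ²μ/(2 + δ) = (515 − μ)² / (μ·(2 + δ)) = 8.155435.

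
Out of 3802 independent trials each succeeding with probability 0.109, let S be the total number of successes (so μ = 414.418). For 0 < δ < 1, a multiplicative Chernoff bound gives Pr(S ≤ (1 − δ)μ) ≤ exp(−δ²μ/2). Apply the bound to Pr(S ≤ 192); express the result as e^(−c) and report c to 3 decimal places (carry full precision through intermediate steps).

59.686

Write 192 = (1 − δ)μ, so δ = 1 − 192/414.418 = 0.5366997…
Then the exponent is δ²μ/2 = (μ − 192)²/(2μ) = 59.685833.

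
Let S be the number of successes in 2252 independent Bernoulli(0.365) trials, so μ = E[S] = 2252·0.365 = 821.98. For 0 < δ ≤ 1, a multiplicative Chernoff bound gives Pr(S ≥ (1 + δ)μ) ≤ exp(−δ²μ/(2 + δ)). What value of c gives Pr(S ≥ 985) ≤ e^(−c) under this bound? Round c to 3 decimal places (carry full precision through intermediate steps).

Write 985 = (1 + δ)μ, so δ = 985/821.98 − 1 = 0.198326…
Then the exponent is δ²μ/(2 + δ) = (985 − μ)² / (μ·(2 + δ)) = 14.707147.

14.707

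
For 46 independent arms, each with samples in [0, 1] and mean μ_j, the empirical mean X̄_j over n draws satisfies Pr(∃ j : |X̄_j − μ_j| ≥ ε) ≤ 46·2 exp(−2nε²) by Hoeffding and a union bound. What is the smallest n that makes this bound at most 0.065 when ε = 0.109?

Need 2·46·exp(−2nε²) ≤ 0.065, i.e. exp(−2nε²) ≤ 0.065/92.
So 2nε² ≥ ln(92/0.065) = 7.255157.
Hence n ≥ 7.255157/(2·0.109²) = 305.326.
The smallest integer n is 306.

306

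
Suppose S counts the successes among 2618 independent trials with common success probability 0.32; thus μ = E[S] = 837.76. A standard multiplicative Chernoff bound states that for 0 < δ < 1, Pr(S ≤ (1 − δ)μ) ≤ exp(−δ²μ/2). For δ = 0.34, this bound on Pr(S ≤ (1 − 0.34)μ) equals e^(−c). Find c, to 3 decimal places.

48.423

c = δ²μ/2 = 0.34²·837.76/2 = 48.4225.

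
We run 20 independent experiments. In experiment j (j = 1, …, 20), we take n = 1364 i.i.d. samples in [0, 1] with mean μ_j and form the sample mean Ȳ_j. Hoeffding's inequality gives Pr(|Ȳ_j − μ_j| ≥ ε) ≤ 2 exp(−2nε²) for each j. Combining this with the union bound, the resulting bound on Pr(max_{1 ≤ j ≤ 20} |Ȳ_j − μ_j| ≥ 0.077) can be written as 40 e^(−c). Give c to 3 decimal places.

Union bound over the 20 events: Pr(max_{1 ≤ j ≤ 20} |Ȳ_j − μ_j| ≥ 0.077) ≤ 20·2·exp(−2nε²) = 40 exp(−2·1364·0.077²).
So c = 2·1364·0.077² = 16.1743.

16.174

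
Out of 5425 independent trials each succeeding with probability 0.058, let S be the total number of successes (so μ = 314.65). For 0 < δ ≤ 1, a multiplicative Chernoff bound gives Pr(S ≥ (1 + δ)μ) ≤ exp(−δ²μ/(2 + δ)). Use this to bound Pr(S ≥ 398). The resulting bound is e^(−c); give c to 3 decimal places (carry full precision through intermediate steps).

Write 398 = (1 + δ)μ, so δ = 398/314.65 − 1 = 0.2648975…
Then the exponent is δ²μ/(2 + δ) = (398 − μ)² / (μ·(2 + δ)) = 9.748435.

9.748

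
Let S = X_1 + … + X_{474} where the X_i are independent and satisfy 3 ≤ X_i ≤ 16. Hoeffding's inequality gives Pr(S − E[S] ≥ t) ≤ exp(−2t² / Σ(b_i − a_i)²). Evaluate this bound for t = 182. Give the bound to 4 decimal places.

0.4374

Σ(b_i − a_i)² = 474·(13)² = 80106.
Exponent = 2·182²/80106 = 0.8270.
Bound = exp(−0.8270) = 0.43736.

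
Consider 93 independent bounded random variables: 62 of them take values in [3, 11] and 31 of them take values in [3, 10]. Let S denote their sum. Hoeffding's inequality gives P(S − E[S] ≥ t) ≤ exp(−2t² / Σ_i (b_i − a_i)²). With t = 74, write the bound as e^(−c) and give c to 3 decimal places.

1.996

Σ(b_i − a_i)² = 62·8² + 31·7² = 5487.
c = 2t² / 5487 = 2·74² / 5487 = 1.9960.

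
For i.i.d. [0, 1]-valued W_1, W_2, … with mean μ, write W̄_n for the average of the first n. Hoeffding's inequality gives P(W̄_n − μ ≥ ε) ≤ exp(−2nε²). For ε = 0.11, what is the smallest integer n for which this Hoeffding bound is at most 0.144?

81

Require exp(−2nε²) ≤ 0.144, i.e. 2nε² ≥ ln(1/0.144) = 1.937942.
So n ≥ 1.937942 / (2·0.11²) = 80.080.
The smallest integer n is 81.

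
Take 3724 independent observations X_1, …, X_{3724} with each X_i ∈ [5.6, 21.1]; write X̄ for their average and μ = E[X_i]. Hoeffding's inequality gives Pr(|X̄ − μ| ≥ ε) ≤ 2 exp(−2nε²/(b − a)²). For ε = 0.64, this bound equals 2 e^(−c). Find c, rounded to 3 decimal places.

c = 2nε²/(b − a)² = 2·3724·0.64² / 15.5² = 12.6980.

12.698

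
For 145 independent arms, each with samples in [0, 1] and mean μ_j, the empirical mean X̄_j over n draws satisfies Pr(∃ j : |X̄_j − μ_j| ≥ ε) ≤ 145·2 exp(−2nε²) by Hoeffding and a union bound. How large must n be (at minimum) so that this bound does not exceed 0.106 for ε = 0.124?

Need 2·145·exp(−2nε²) ≤ 0.106, i.e. exp(−2nε²) ≤ 0.106/290.
So 2nε² ≥ ln(290/0.106) = 7.914197.
Hence n ≥ 7.914197/(2·0.124²) = 257.356.
The smallest integer n is 258.

258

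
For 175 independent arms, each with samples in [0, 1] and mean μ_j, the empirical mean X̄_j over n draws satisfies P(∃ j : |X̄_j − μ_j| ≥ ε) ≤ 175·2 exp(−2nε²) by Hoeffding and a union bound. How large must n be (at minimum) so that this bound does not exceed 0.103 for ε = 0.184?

Need 2·175·exp(−2nε²) ≤ 0.103, i.e. exp(−2nε²) ≤ 0.103/350.
So 2nε² ≥ ln(350/0.103) = 8.130959.
Hence n ≥ 8.130959/(2·0.184²) = 120.082.
The smallest integer n is 121.

121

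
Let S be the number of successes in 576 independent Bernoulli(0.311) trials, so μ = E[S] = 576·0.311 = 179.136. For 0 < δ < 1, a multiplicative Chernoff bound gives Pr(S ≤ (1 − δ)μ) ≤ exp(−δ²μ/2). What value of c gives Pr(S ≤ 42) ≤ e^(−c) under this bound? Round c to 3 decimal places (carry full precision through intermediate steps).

52.492

Write 42 = (1 − δ)μ, so δ = 1 − 42/179.136 = 0.7655413…
Then the exponent is δ²μ/2 = (μ − 42)²/(2μ) = 52.491633.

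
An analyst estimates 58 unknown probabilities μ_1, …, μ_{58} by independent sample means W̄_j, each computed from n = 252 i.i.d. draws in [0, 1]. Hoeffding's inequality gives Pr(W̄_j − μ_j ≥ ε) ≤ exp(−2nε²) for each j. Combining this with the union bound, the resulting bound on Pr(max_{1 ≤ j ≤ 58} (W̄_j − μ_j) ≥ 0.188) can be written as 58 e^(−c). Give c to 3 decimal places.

17.813

Union bound over the 58 events: Pr(max_{1 ≤ j ≤ 58} (W̄_j − μ_j) ≥ 0.188) ≤ 58·exp(−2nε²) = 58 exp(−2·252·0.188²).
So c = 2·252·0.188² = 17.8134.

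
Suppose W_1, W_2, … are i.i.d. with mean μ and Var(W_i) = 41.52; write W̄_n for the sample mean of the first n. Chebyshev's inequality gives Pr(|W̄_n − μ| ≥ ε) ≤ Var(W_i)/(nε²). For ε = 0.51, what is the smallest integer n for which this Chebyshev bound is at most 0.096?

1663

Require 41.52/(n·0.51²) ≤ 0.096, i.e. n ≥ 41.52/(0.096·0.51²) = 1662.822.
The smallest integer n is 1663.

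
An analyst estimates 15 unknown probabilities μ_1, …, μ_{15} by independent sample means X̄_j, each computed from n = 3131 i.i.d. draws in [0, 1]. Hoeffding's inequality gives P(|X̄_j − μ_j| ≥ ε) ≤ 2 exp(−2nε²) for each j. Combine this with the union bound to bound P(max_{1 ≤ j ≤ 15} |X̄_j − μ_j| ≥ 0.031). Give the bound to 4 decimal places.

Per-experiment Hoeffding bound: 2·exp(−2·3131·0.031²) = 2·exp(−6.01778) = 0.0048701.
Union bound over 15 events: 15·0.0048701 = 0.07305.

0.0731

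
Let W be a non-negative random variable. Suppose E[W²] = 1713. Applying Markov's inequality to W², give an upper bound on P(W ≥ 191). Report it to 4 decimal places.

Since W ≥ 0, the event {W ≥ 191} is the same as {W² ≥ 36481}.
Markov's inequality applied to W² gives P(W² ≥ 36481) ≤ E[W²]/36481 = 1713/36481 = 0.0470.

0.0470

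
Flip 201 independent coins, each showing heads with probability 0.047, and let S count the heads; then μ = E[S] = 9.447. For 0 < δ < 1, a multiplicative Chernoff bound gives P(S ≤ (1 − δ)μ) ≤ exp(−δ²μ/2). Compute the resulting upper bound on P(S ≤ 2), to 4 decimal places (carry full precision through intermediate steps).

Write 2 = (1 − δ)μ, so δ = 1 − 2/9.447 = 0.7882926…
Then the exponent is δ²μ/2 = (μ − 2)²/(2μ) = 2.935207.
Bound = exp(−2.935207) = 0.05312.

0.0531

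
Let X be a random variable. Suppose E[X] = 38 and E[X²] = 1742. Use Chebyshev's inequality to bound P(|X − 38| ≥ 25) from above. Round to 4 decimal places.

0.4768

Var(X) = E[X²] − (E[X])² = 1742 − 1444 = 298.
Chebyshev's inequality: P(|X − μ| ≥ t) ≤ Var(X)/t² = 298/625 = 0.4768.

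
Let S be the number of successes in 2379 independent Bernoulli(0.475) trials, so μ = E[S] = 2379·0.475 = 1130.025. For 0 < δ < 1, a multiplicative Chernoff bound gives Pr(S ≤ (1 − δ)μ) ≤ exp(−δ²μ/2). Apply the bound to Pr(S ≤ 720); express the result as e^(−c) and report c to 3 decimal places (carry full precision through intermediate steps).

74.388

Write 720 = (1 − δ)μ, so δ = 1 − 720/1130.025 = 0.362846…
Then the exponent is δ²μ/2 = (μ − 720)²/(2μ) = 74.387956.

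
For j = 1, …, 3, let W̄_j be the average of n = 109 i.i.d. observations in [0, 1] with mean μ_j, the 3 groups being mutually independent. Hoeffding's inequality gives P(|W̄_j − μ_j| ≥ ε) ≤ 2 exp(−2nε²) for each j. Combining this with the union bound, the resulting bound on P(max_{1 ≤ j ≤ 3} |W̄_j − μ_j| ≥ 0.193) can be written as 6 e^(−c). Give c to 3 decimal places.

8.120

Union bound over the 3 events: P(max_{1 ≤ j ≤ 3} |W̄_j − μ_j| ≥ 0.193) ≤ 3·2·exp(−2nε²) = 6 exp(−2·109·0.193²).
So c = 2·109·0.193² = 8.1203.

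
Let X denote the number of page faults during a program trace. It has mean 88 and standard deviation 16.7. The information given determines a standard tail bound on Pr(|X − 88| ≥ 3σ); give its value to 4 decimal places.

Mean and variance are known, so Chebyshev's inequality applies.
Chebyshev: Pr(|X − μ| ≥ t) ≤ Var(X)/t².
Var(X) = σ² = 16.7² = 278.89.
t = 3·16.7 = 50.1.
Bound = 278.89 / 2510.01 = 0.1111.

0.1111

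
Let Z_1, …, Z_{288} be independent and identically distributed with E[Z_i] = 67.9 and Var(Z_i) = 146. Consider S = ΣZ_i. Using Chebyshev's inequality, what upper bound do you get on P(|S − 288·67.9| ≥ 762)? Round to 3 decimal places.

0.072

Var(S) = n·Var(Z_i) = 288·146 = 42048.
Chebyshev: P(|S − 288·67.9| ≥ 762) ≤ Var(S)/762² = 42048/580644 = 0.0724.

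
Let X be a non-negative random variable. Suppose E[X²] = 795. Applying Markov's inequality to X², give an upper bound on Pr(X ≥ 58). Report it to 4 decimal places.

Since X ≥ 0, the event {X ≥ 58} is the same as {X² ≥ 3364}.
Markov's inequality applied to X² gives Pr(X² ≥ 3364) ≤ E[X²]/3364 = 795/3364 = 0.2363.

0.2363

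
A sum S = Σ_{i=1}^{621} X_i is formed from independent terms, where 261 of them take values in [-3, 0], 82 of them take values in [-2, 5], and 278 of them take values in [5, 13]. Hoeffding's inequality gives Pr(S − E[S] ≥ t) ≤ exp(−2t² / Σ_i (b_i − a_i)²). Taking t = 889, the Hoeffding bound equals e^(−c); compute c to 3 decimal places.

Σ(b_i − a_i)² = 261·3² + 82·7² + 278·8² = 24159.
c = 2t² / 24159 = 2·889² / 24159 = 65.4266.

65.427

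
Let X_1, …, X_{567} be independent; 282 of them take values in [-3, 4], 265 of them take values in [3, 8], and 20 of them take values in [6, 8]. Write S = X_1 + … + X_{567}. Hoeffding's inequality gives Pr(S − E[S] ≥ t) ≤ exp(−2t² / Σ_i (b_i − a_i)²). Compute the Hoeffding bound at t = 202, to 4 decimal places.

Σ(b_i − a_i)² = 282·7² + 265·5² + 20·2² = 20523.
Exponent = 2·202² / 20523 = 3.97642.
Bound = exp(−3.97642) = 0.01875.

0.0188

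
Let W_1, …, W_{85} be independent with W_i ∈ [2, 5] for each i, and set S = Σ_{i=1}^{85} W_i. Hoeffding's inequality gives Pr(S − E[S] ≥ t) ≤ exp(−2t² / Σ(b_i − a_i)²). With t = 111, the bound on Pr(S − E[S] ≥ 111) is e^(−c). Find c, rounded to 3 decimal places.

Σ(b_i − a_i)² = 85·(3)² = 765.
c = 2t²/765 = 2·111²/765 = 32.2118.

32.212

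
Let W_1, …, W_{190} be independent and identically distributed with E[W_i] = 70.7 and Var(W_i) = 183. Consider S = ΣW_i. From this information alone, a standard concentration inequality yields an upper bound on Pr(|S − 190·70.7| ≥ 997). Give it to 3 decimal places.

With mean and variance of each term known, Chebyshev's inequality bounds the deviation of the sum (or sample mean).
Var(S) = n·Var(W_i) = 190·183 = 34770.
Chebyshev: Pr(|S − 190·70.7| ≥ 997) ≤ Var(S)/997² = 34770/994009 = 0.0350.

0.035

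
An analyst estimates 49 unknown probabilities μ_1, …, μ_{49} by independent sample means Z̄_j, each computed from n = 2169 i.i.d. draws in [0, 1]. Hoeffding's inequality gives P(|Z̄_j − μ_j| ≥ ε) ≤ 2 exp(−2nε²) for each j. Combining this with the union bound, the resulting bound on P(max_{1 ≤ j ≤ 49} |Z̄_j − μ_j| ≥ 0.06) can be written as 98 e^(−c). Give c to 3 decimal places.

Union bound over the 49 events: P(max_{1 ≤ j ≤ 49} |Z̄_j − μ_j| ≥ 0.06) ≤ 49·2·exp(−2nε²) = 98 exp(−2·2169·0.06²).
So c = 2·2169·0.06² = 15.6168.

15.617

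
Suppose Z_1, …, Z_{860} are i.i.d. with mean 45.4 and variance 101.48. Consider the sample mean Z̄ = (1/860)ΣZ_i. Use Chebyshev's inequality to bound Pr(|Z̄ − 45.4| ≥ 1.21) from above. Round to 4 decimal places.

0.0806

Var(Z̄) = Var(Z_i)/n = 101.48/860 = 0.118.
Chebyshev: Pr(|Z̄ − 45.4| ≥ 1.21) ≤ Var(Z̄)/(1.21)² = 101.48/(860·1.21²) = 0.0806.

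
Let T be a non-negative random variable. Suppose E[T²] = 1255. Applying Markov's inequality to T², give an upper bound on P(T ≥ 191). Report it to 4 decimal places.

Since T ≥ 0, the event {T ≥ 191} is the same as {T² ≥ 36481}.
Markov's inequality applied to T² gives P(T² ≥ 36481) ≤ E[T²]/36481 = 1255/36481 = 0.0344.

0.0344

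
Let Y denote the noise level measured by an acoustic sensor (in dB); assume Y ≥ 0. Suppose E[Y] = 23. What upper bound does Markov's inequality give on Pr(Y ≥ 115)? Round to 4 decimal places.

0.2000

Markov's inequality: for a non-negative random variable, Pr(Y ≥ a) ≤ E[Y]/a.
Here E[Y] = 23 and a = 115, so the bound is 23/115 = 0.2000.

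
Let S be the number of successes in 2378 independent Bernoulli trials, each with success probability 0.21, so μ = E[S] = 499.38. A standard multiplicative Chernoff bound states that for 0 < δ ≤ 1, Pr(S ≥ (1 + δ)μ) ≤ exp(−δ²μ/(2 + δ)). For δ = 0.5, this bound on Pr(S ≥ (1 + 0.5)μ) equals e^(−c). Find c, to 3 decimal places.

49.938

c = δ²μ/(2 + δ) = 0.5²·499.38/(2 + 0.5) = 49.9380.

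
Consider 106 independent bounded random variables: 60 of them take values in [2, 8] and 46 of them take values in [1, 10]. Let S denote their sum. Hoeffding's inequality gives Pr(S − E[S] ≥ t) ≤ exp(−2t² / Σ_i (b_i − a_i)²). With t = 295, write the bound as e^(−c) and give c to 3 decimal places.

29.570

Σ(b_i − a_i)² = 60·6² + 46·9² = 5886.
c = 2t² / 5886 = 2·295² / 5886 = 29.5702.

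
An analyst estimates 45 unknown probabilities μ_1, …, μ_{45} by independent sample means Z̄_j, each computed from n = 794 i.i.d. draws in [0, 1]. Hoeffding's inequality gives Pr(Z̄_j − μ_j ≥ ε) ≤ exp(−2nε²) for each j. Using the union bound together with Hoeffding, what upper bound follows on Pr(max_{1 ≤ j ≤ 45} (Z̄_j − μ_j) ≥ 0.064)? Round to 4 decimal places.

0.0674

Per-experiment Hoeffding bound: exp(−2·794·0.064²) = exp(−6.50445) = 0.0014968.
Union bound over 45 events: 45·0.0014968 = 0.06735.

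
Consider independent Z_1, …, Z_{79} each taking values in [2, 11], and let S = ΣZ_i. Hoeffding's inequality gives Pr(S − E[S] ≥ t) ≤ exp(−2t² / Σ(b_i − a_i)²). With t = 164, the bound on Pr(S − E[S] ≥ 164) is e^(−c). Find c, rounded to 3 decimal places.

8.406

Σ(b_i − a_i)² = 79·(9)² = 6399.
c = 2t²/6399 = 2·164²/6399 = 8.4063.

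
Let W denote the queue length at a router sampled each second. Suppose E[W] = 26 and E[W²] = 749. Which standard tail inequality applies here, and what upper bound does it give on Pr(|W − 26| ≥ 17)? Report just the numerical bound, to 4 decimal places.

The first two moments determine the variance, so Chebyshev's inequality is the sharpest standard bound available.
Var(W) = E[W²] − (E[W])² = 749 − 676 = 73.
Chebyshev's inequality: Pr(|W − μ| ≥ t) ≤ Var(W)/t² = 73/289 = 0.2526.

0.2526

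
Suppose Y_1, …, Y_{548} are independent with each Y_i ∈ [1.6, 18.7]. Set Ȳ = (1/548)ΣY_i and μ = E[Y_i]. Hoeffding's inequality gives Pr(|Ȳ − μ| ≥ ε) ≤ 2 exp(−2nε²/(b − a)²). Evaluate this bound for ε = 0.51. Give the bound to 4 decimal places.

0.7545

Exponent: 2nε²/(b − a)² = 2·548·0.51² / 17.1² = 0.97490.
Bound = 2·exp(−0.97490) = 0.75446.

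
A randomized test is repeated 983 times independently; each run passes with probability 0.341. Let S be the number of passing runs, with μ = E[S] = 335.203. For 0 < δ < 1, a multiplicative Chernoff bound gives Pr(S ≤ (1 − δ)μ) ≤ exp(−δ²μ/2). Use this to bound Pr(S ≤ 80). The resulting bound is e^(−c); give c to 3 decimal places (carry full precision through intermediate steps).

97.148

Write 80 = (1 − δ)μ, so δ = 1 − 80/335.203 = 0.7613387…
Then the exponent is δ²μ/2 = (μ − 80)²/(2μ) = 97.147954.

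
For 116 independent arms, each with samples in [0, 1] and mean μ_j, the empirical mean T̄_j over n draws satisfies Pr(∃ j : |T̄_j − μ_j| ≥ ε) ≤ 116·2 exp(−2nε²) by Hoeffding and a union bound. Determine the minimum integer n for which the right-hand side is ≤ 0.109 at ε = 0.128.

234

Need 2·116·exp(−2nε²) ≤ 0.109, i.e. exp(−2nε²) ≤ 0.109/232.
So 2nε² ≥ ln(232/0.109) = 7.663145.
Hence n ≥ 7.663145/(2·0.128²) = 233.861.
The smallest integer n is 234.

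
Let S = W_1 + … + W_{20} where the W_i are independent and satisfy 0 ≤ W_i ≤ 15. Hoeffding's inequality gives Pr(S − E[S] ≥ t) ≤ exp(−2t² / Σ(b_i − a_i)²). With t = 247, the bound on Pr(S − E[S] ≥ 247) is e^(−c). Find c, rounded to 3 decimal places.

27.115

Σ(b_i − a_i)² = 20·(15)² = 4500.
c = 2t²/4500 = 2·247²/4500 = 27.1151.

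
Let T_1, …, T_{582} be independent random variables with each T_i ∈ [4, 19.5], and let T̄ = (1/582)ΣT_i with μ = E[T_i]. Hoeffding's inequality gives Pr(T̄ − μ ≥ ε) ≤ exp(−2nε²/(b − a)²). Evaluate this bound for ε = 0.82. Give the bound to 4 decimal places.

Exponent: 2nε²/(b − a)² = 2·582·0.82² / 15.5² = 3.25775.
Bound = exp(−3.25775) = 0.03848.

0.0385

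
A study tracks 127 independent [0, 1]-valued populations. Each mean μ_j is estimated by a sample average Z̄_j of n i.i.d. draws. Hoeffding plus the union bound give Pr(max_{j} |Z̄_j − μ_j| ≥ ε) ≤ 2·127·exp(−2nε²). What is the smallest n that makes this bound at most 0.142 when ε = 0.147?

Need 2·127·exp(−2nε²) ≤ 0.142, i.e. exp(−2nε²) ≤ 0.142/254.
So 2nε² ≥ ln(254/0.142) = 7.489262.
Hence n ≥ 7.489262/(2·0.147²) = 173.290.
The smallest integer n is 174.

174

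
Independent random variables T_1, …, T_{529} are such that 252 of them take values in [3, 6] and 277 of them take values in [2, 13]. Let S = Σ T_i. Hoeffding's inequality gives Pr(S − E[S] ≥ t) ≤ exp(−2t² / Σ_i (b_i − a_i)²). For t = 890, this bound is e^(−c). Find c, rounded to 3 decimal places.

Σ(b_i − a_i)² = 252·3² + 277·11² = 35785.
c = 2t² / 35785 = 2·890² / 35785 = 44.2699.

44.270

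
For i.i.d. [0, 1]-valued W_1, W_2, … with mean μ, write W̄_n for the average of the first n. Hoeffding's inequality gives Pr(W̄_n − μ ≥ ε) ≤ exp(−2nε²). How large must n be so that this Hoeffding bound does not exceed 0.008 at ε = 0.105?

Require exp(−2nε²) ≤ 0.008, i.e. 2nε² ≥ ln(1/0.008) = 4.828314.
So n ≥ 4.828314 / (2·0.105²) = 218.971.
The smallest integer n is 219.

219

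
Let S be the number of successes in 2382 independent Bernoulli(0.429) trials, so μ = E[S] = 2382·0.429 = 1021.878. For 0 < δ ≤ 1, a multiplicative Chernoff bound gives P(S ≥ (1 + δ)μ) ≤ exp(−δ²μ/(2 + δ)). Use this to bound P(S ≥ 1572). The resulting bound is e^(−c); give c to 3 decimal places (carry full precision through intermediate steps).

Write 1572 = (1 + δ)μ, so δ = 1572/1021.878 − 1 = 0.5383441…
Then the exponent is δ²μ/(2 + δ) = (1572 − μ)² / (μ·(2 + δ)) = 116.672494.

116.672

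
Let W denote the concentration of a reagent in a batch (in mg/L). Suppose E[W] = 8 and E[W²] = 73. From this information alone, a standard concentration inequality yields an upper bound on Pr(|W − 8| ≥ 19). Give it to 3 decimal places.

0.025

The first two moments determine the variance, so Chebyshev's inequality is the sharpest standard bound available.
Var(W) = E[W²] − (E[W])² = 73 − 64 = 9.
Chebyshev's inequality: Pr(|W − μ| ≥ t) ≤ Var(W)/t² = 9/361 = 0.0249.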